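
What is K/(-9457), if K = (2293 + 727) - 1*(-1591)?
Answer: -4611/9457 ≈ -0.48758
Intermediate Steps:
K = 4611 (K = 3020 + 1591 = 4611)
K/(-9457) = 4611/(-9457) = 4611*(-1/9457) = -4611/9457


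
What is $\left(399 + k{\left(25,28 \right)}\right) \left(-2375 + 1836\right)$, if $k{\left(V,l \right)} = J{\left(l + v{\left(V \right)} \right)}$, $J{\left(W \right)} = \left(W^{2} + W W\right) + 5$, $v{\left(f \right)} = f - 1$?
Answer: $-3132668$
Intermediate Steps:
$v{\left(f \right)} = -1 + f$
$J{\left(W \right)} = 5 + 2 W^{2}$ ($J{\left(W \right)} = \left(W^{2} + W^{2}\right) + 5 = 2 W^{2} + 5 = 5 + 2 W^{2}$)
$k{\left(V,l \right)} = 5 + 2 \left(-1 + V + l\right)^{2}$ ($k{\left(V,l \right)} = 5 + 2 \left(l + \left(-1 + V\right)\right)^{2} = 5 + 2 \left(-1 + V + l\right)^{2}$)
$\left(399 + k{\left(25,28 \right)}\right) \left(-2375 + 1836\right) = \left(399 + \left(5 + 2 \left(-1 + 25 + 28\right)^{2}\right)\right) \left(-2375 + 1836\right) = \left(399 + \left(5 + 2 \cdot 52^{2}\right)\right) \left(-539\right) = \left(399 + \left(5 + 2 \cdot 2704\right)\right) \left(-539\right) = \left(399 + \left(5 + 5408\right)\right) \left(-539\right) = \left(399 + 5413\right) \left(-539\right) = 5812 \left(-539\right) = -3132668$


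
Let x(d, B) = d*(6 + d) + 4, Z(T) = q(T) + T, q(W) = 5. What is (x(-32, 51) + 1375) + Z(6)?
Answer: 2222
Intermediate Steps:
Z(T) = 5 + T
x(d, B) = 4 + d*(6 + d)
(x(-32, 51) + 1375) + Z(6) = ((4 + (-32)² + 6*(-32)) + 1375) + (5 + 6) = ((4 + 1024 - 192) + 1375) + 11 = (836 + 1375) + 11 = 2211 + 11 = 2222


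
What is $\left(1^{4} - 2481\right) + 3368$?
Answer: $888$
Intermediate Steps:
$\left(1^{4} - 2481\right) + 3368 = \left(1 - 2481\right) + 3368 = -2480 + 3368 = 888$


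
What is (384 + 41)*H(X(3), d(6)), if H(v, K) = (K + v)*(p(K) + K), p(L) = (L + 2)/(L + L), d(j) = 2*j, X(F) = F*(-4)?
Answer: 0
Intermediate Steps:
X(F) = -4*F
p(L) = (2 + L)/(2*L) (p(L) = (2 + L)/((2*L)) = (2 + L)*(1/(2*L)) = (2 + L)/(2*L))
H(v, K) = (K + v)*(K + (2 + K)/(2*K)) (H(v, K) = (K + v)*((2 + K)/(2*K) + K) = (K + v)*(K + (2 + K)/(2*K)))
(384 + 41)*H(X(3), d(6)) = (384 + 41)*(1 + (2*6)² + (2*6)/2 + (-4*3)/2 + (2*6)*(-4*3) + (-4*3)/((2*6))) = 425*(1 + 12² + (½)*12 + (½)*(-12) + 12*(-12) - 12/12) = 425*(1 + 144 + 6 - 6 - 144 - 12*1/12) = 425*(1 + 144 + 6 - 6 - 144 - 1) = 425*0 = 0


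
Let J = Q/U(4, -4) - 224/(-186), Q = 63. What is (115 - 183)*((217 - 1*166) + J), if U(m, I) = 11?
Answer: -4029952/1023 ≈ -3939.3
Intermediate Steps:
J = 7091/1023 (J = 63/11 - 224/(-186) = 63*(1/11) - 224*(-1/186) = 63/11 + 112/93 = 7091/1023 ≈ 6.9316)
(115 - 183)*((217 - 1*166) + J) = (115 - 183)*((217 - 1*166) + 7091/1023) = -68*((217 - 166) + 7091/1023) = -68*(51 + 7091/1023) = -68*59264/1023 = -4029952/1023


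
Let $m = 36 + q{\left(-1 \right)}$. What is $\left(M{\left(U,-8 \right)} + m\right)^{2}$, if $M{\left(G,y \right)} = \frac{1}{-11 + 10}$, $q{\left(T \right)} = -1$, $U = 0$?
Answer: $1156$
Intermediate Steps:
$m = 35$ ($m = 36 - 1 = 35$)
$M{\left(G,y \right)} = -1$ ($M{\left(G,y \right)} = \frac{1}{-1} = -1$)
$\left(M{\left(U,-8 \right)} + m\right)^{2} = \left(-1 + 35\right)^{2} = 34^{2} = 1156$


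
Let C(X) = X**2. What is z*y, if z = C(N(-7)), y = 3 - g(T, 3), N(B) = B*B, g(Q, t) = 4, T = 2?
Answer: -2401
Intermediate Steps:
N(B) = B**2
y = -1 (y = 3 - 1*4 = 3 - 4 = -1)
z = 2401 (z = ((-7)**2)**2 = 49**2 = 2401)
z*y = 2401*(-1) = -2401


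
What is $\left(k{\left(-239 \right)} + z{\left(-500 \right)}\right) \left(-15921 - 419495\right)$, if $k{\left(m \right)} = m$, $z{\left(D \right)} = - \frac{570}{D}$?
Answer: $\frac{2589201244}{25} \approx 1.0357 \cdot 10^{8}$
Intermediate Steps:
$\left(k{\left(-239 \right)} + z{\left(-500 \right)}\right) \left(-15921 - 419495\right) = \left(-239 - \frac{570}{-500}\right) \left(-15921 - 419495\right) = \left(-239 - - \frac{57}{50}\right) \left(-435416\right) = \left(-239 + \frac{57}{50}\right) \left(-435416\right) = \left(- \frac{11893}{50}\right) \left(-435416\right) = \frac{2589201244}{25}$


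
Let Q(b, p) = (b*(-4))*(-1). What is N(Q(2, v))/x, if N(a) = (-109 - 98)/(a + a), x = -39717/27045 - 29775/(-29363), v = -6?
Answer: 2029423745/71297856 ≈ 28.464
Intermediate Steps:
Q(b, p) = 4*b (Q(b, p) = -4*b*(-1) = 4*b)
x = -40105044/88235815 (x = -39717*1/27045 - 29775*(-1/29363) = -4413/3005 + 29775/29363 = -40105044/88235815 ≈ -0.45452)
N(a) = -207/(2*a) (N(a) = -207*1/(2*a) = -207/(2*a))
N(Q(2, v))/x = (-207/(2*(4*2)))/(-40105044/88235815) = -207/2/8*(-88235815/40105044) = -207/2*⅛*(-88235815/40105044) = -207/16*(-88235815/40105044) = 2029423745/71297856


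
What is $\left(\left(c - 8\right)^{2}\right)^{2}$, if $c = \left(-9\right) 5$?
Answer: $7890481$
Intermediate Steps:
$c = -45$
$\left(\left(c - 8\right)^{2}\right)^{2} = \left(\left(-45 - 8\right)^{2}\right)^{2} = \left(\left(-53\right)^{2}\right)^{2} = 2809^{2} = 7890481$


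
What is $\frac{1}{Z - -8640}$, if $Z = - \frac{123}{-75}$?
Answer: $\frac{25}{216041} \approx 0.00011572$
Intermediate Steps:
$Z = \frac{41}{25}$ ($Z = \left(-123\right) \left(- \frac{1}{75}\right) = \frac{41}{25} \approx 1.64$)
$\frac{1}{Z - -8640} = \frac{1}{\frac{41}{25} - -8640} = \frac{1}{\frac{41}{25} + 8640} = \frac{1}{\frac{216041}{25}} = \frac{25}{216041}$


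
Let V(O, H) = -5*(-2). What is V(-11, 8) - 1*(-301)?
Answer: 311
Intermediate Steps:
V(O, H) = 10
V(-11, 8) - 1*(-301) = 10 - 1*(-301) = 10 + 301 = 311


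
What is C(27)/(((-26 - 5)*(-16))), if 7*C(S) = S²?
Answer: 729/3472 ≈ 0.20997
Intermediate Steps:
C(S) = S²/7
C(27)/(((-26 - 5)*(-16))) = ((⅐)*27²)/(((-26 - 5)*(-16))) = ((⅐)*729)/((-31*(-16))) = (729/7)/496 = (729/7)*(1/496) = 729/3472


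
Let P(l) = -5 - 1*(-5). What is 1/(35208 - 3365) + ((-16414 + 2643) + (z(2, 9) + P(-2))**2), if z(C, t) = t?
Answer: -435930669/31843 ≈ -13690.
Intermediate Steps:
P(l) = 0 (P(l) = -5 + 5 = 0)
1/(35208 - 3365) + ((-16414 + 2643) + (z(2, 9) + P(-2))**2) = 1/(35208 - 3365) + ((-16414 + 2643) + (9 + 0)**2) = 1/31843 + (-13771 + 9**2) = 1/31843 + (-13771 + 81) = 1/31843 - 13690 = -435930669/31843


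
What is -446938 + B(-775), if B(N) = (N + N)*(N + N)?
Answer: 1955562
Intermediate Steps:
B(N) = 4*N² (B(N) = (2*N)*(2*N) = 4*N²)
-446938 + B(-775) = -446938 + 4*(-775)² = -446938 + 4*600625 = -446938 + 2402500 = 1955562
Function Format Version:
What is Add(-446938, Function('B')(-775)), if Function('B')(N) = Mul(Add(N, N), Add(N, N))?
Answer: 1955562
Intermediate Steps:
Function('B')(N) = Mul(4, Pow(N, 2)) (Function('B')(N) = Mul(Mul(2, N), Mul(2, N)) = Mul(4, Pow(N, 2)))
Add(-446938, Function('B')(-775)) = Add(-446938, Mul(4, Pow(-775, 2))) = Add(-446938, Mul(4, 600625)) = Add(-446938, 2402500) = 1955562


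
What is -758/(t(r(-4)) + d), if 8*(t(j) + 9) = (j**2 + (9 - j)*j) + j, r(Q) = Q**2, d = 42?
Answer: -758/53 ≈ -14.302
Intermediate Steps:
t(j) = -9 + j/8 + j**2/8 + j*(9 - j)/8 (t(j) = -9 + ((j**2 + (9 - j)*j) + j)/8 = -9 + ((j**2 + j*(9 - j)) + j)/8 = -9 + (j + j**2 + j*(9 - j))/8 = -9 + (j/8 + j**2/8 + j*(9 - j)/8) = -9 + j/8 + j**2/8 + j*(9 - j)/8)
-758/(t(r(-4)) + d) = -758/((-9 + (5/4)*(-4)**2) + 42) = -758/((-9 + (5/4)*16) + 42) = -758/((-9 + 20) + 42) = -758/(11 + 42) = -758/53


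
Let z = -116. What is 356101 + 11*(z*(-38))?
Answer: 404589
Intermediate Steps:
356101 + 11*(z*(-38)) = 356101 + 11*(-116*(-38)) = 356101 + 11*4408 = 356101 + 48488 = 404589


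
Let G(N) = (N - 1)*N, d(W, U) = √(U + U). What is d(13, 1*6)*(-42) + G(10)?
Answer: 90 - 84*√3 ≈ -55.492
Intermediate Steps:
d(W, U) = √2*√U (d(W, U) = √(2*U) = √2*√U)
G(N) = N*(-1 + N) (G(N) = (-1 + N)*N = N*(-1 + N))
d(13, 1*6)*(-42) + G(10) = (√2*√(1*6))*(-42) + 10*(-1 + 10) = (√2*√6)*(-42) + 10*9 = (2*√3)*(-42) + 90 = -84*√3 + 90 = 90 - 84*√3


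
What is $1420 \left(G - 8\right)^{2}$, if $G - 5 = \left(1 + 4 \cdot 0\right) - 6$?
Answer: $90880$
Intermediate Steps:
$G = 0$ ($G = 5 + \left(\left(1 + 4 \cdot 0\right) - 6\right) = 5 + \left(\left(1 + 0\right) - 6\right) = 5 + \left(1 - 6\right) = 5 - 5 = 0$)
$1420 \left(G - 8\right)^{2} = 1420 \left(0 - 8\right)^{2} = 1420 \left(-8\right)^{2} = 1420 \cdot 64 = 90880$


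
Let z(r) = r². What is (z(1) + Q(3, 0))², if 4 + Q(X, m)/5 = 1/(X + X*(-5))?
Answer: 54289/144 ≈ 377.01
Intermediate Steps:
Q(X, m) = -20 - 5/(4*X) (Q(X, m) = -20 + 5/(X + X*(-5)) = -20 + 5/(X - 5*X) = -20 + 5/((-4*X)) = -20 + 5*(-1/(4*X)) = -20 - 5/(4*X))
(z(1) + Q(3, 0))² = (1² + (-20 - 5/4/3))² = (1 + (-20 - 5/4*⅓))² = (1 + (-20 - 5/12))² = (1 - 245/12)² = (-233/12)² = 54289/144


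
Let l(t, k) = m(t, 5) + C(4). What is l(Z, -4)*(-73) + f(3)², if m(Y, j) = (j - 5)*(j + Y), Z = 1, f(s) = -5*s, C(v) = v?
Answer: -67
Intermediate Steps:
m(Y, j) = (-5 + j)*(Y + j)
l(t, k) = 4 (l(t, k) = (5² - 5*t - 5*5 + t*5) + 4 = (25 - 5*t - 25 + 5*t) + 4 = 0 + 4 = 4)
l(Z, -4)*(-73) + f(3)² = 4*(-73) + (-5*3)² = -292 + (-15)² = -292 + 225 = -67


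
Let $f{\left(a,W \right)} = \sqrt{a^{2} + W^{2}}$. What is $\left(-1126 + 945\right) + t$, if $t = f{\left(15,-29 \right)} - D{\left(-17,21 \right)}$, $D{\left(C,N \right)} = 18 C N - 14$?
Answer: $6259 + \sqrt{1066} \approx 6291.6$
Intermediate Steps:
$f{\left(a,W \right)} = \sqrt{W^{2} + a^{2}}$
$D{\left(C,N \right)} = -14 + 18 C N$ ($D{\left(C,N \right)} = 18 C N - 14 = -14 + 18 C N$)
$t = 6440 + \sqrt{1066}$ ($t = \sqrt{\left(-29\right)^{2} + 15^{2}} - \left(-14 + 18 \left(-17\right) 21\right) = \sqrt{841 + 225} - \left(-14 - 6426\right) = \sqrt{1066} - -6440 = \sqrt{1066} + 6440 = 6440 + \sqrt{1066} \approx 6472.6$)
$\left(-1126 + 945\right) + t = \left(-1126 + 945\right) + \left(6440 + \sqrt{1066}\right) = -181 + \left(6440 + \sqrt{1066}\right) = 6259 + \sqrt{1066}$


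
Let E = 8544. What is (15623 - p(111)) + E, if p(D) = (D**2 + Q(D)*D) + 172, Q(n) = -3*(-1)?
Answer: 11341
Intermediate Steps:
Q(n) = 3
p(D) = 172 + D**2 + 3*D (p(D) = (D**2 + 3*D) + 172 = 172 + D**2 + 3*D)
(15623 - p(111)) + E = (15623 - (172 + 111**2 + 3*111)) + 8544 = (15623 - (172 + 12321 + 333)) + 8544 = (15623 - 1*12826) + 8544 = (15623 - 12826) + 8544 = 2797 + 8544 = 11341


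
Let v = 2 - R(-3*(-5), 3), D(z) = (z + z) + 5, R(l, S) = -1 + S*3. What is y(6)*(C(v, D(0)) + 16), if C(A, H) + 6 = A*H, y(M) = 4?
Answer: -80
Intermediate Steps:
R(l, S) = -1 + 3*S
D(z) = 5 + 2*z (D(z) = 2*z + 5 = 5 + 2*z)
v = -6 (v = 2 - (-1 + 3*3) = 2 - (-1 + 9) = 2 - 1*8 = 2 - 8 = -6)
C(A, H) = -6 + A*H
y(6)*(C(v, D(0)) + 16) = 4*((-6 - 6*(5 + 2*0)) + 16) = 4*((-6 - 6*(5 + 0)) + 16) = 4*((-6 - 6*5) + 16) = 4*((-6 - 30) + 16) = 4*(-36 + 16) = 4*(-20) = -80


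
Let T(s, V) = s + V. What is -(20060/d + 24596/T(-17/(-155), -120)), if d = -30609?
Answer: 117065914400/568807047 ≈ 205.81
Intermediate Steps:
T(s, V) = V + s
-(20060/d + 24596/T(-17/(-155), -120)) = -(20060/(-30609) + 24596/(-120 - 17/(-155))) = -(20060*(-1/30609) + 24596/(-120 - 17*(-1/155))) = -(-20060/30609 + 24596/(-120 + 17/155)) = -(-20060/30609 + 24596/(-18583/155)) = -(-20060/30609 + 24596*(-155/18583)) = -(-20060/30609 - 3812380/18583) = -1*(-117065914400/568807047) = 117065914400/568807047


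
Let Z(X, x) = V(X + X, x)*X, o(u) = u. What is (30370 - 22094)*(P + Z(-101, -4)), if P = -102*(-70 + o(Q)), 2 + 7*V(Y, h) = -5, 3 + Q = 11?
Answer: 53173300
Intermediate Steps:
Q = 8 (Q = -3 + 11 = 8)
V(Y, h) = -1 (V(Y, h) = -2/7 + (⅐)*(-5) = -2/7 - 5/7 = -1)
Z(X, x) = -X
P = 6324 (P = -102*(-70 + 8) = -102*(-62) = 6324)
(30370 - 22094)*(P + Z(-101, -4)) = (30370 - 22094)*(6324 - 1*(-101)) = 8276*(6324 + 101) = 8276*6425 = 53173300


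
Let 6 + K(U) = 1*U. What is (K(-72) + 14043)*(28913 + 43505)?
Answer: 1011317370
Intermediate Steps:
K(U) = -6 + U (K(U) = -6 + 1*U = -6 + U)
(K(-72) + 14043)*(28913 + 43505) = ((-6 - 72) + 14043)*(28913 + 43505) = (-78 + 14043)*72418 = 13965*72418 = 1011317370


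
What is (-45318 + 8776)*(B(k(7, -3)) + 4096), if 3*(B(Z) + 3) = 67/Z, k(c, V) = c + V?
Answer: -898622593/6 ≈ -1.4977e+8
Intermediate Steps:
k(c, V) = V + c
B(Z) = -3 + 67/(3*Z) (B(Z) = -3 + (67/Z)/3 = -3 + 67/(3*Z))
(-45318 + 8776)*(B(k(7, -3)) + 4096) = (-45318 + 8776)*((-3 + 67/(3*(-3 + 7))) + 4096) = -36542*((-3 + (67/3)/4) + 4096) = -36542*((-3 + (67/3)*(¼)) + 4096) = -36542*((-3 + 67/12) + 4096) = -36542*(31/12 + 4096) = -36542*49183/12 = -898622593/6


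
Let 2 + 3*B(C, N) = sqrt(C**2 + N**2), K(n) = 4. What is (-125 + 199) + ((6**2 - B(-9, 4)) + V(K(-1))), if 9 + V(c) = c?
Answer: 317/3 - sqrt(97)/3 ≈ 102.38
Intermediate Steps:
V(c) = -9 + c
B(C, N) = -2/3 + sqrt(C**2 + N**2)/3
(-125 + 199) + ((6**2 - B(-9, 4)) + V(K(-1))) = (-125 + 199) + ((6**2 - (-2/3 + sqrt((-9)**2 + 4**2)/3)) + (-9 + 4)) = 74 + ((36 - (-2/3 + sqrt(81 + 16)/3)) - 5) = 74 + ((36 - (-2/3 + sqrt(97)/3)) - 5) = 74 + ((36 + (2/3 - sqrt(97)/3)) - 5) = 74 + ((110/3 - sqrt(97)/3) - 5) = 74 + (95/3 - sqrt(97)/3) = 317/3 - sqrt(97)/3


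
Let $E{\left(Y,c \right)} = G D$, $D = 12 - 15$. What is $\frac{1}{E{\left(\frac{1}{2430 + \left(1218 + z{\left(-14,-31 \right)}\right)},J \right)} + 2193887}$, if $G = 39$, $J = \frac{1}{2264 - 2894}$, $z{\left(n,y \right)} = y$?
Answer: $\frac{1}{2193770} \approx 4.5584 \cdot 10^{-7}$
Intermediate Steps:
$J = - \frac{1}{630}$ ($J = \frac{1}{-630} = - \frac{1}{630} \approx -0.0015873$)
$D = -3$
$E{\left(Y,c \right)} = -117$ ($E{\left(Y,c \right)} = 39 \left(-3\right) = -117$)
$\frac{1}{E{\left(\frac{1}{2430 + \left(1218 + z{\left(-14,-31 \right)}\right)},J \right)} + 2193887} = \frac{1}{-117 + 2193887} = \frac{1}{2193770}$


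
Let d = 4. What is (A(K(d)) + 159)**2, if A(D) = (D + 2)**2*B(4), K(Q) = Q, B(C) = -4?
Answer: 225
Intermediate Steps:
A(D) = -4*(2 + D)**2 (A(D) = (D + 2)**2*(-4) = (2 + D)**2*(-4) = -4*(2 + D)**2)
(A(K(d)) + 159)**2 = (-4*(2 + 4)**2 + 159)**2 = (-4*6**2 + 159)**2 = (-4*36 + 159)**2 = (-144 + 159)**2 = 15**2 = 225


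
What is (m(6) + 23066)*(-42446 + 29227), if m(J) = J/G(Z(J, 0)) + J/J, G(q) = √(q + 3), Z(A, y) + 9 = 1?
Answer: -304922673 + 79314*I*√5/5 ≈ -3.0492e+8 + 35470.0*I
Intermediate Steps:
Z(A, y) = -8 (Z(A, y) = -9 + 1 = -8)
G(q) = √(3 + q)
m(J) = 1 - I*J*√5/5 (m(J) = J/(√(3 - 8)) + J/J = J/(√(-5)) + 1 = J/((I*√5)) + 1 = J*(-I*√5/5) + 1 = -I*J*√5/5 + 1 = 1 - I*J*√5/5)
(m(6) + 23066)*(-42446 + 29227) = ((1 - ⅕*I*6*√5) + 23066)*(-42446 + 29227) = ((1 - 6*I*√5/5) + 23066)*(-13219) = (23067 - 6*I*√5/5)*(-13219) = -304922673 + 79314*I*√5/5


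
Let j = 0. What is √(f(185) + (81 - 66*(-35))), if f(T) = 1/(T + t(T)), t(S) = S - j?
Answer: √327328270/370 ≈ 48.898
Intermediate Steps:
t(S) = S (t(S) = S - 1*0 = S + 0 = S)
f(T) = 1/(2*T) (f(T) = 1/(T + T) = 1/(2*T))
√(f(185) + (81 - 66*(-35))) = √((½)/185 + (81 - 66*(-35))) = √((½)*(1/185) + (81 + 2310)) = √(1/370 + 2391) = √(884671/370) = √327328270/370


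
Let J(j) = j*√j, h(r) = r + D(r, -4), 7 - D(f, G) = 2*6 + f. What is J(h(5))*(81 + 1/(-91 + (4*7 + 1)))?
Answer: -25105*I*√5/62 ≈ -905.43*I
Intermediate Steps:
D(f, G) = -5 - f (D(f, G) = 7 - (2*6 + f) = 7 - (12 + f) = 7 + (-12 - f) = -5 - f)
h(r) = -5 (h(r) = r + (-5 - r) = -5)
J(j) = j^(3/2)
J(h(5))*(81 + 1/(-91 + (4*7 + 1))) = (-5)^(3/2)*(81 + 1/(-91 + (4*7 + 1))) = (-5*I*√5)*(81 + 1/(-91 + (28 + 1))) = (-5*I*√5)*(81 + 1/(-91 + 29)) = (-5*I*√5)*(81 + 1/(-62)) = (-5*I*√5)*(81 - 1/62) = -5*I*√5*(5021/62) = -25105*I*√5/62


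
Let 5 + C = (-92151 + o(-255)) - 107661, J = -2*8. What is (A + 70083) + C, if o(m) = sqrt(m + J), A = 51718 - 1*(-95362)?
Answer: 17346 + I*sqrt(271) ≈ 17346.0 + 16.462*I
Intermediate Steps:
A = 147080 (A = 51718 + 95362 = 147080)
J = -16
o(m) = sqrt(-16 + m) (o(m) = sqrt(m - 16) = sqrt(-16 + m))
C = -199817 + I*sqrt(271) (C = -5 + ((-92151 + sqrt(-16 - 255)) - 107661) = -5 + ((-92151 + sqrt(-271)) - 107661) = -5 + ((-92151 + I*sqrt(271)) - 107661) = -5 + (-199812 + I*sqrt(271)) = -199817 + I*sqrt(271) ≈ -1.9982e+5 + 16.462*I)
(A + 70083) + C = (147080 + 70083) + (-199817 + I*sqrt(271)) = 217163 + (-199817 + I*sqrt(271)) = 17346 + I*sqrt(271)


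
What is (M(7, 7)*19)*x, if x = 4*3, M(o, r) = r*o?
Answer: 11172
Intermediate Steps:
M(o, r) = o*r
x = 12
(M(7, 7)*19)*x = ((7*7)*19)*12 = (49*19)*12 = 931*12 = 11172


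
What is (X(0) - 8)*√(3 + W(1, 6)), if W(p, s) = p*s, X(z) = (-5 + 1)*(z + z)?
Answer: -24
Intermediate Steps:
X(z) = -8*z
(X(0) - 8)*√(3 + W(1, 6)) = (-8*0 - 8)*√(3 + 1*6) = (0 - 8)*√(3 + 6) = -8*√9 = -8*3 = -24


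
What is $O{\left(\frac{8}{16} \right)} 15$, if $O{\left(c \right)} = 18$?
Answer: $270$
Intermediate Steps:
$O{\left(\frac{8}{16} \right)} 15 = 18 \cdot 15 = 270$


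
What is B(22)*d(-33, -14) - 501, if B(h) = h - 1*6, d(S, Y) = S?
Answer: -1029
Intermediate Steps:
B(h) = -6 + h (B(h) = h - 6 = -6 + h)
B(22)*d(-33, -14) - 501 = (-6 + 22)*(-33) - 501 = 16*(-33) - 501 = -528 - 501 = -1029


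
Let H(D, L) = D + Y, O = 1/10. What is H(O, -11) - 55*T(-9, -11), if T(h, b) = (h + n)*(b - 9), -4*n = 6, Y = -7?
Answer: -115569/10 ≈ -11557.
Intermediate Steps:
n = -3/2 (n = -¼*6 = -3/2 ≈ -1.5000)
O = ⅒ ≈ 0.10000
H(D, L) = -7 + D (H(D, L) = D - 7 = -7 + D)
T(h, b) = (-9 + b)*(-3/2 + h) (T(h, b) = (h - 3/2)*(b - 9) = (-3/2 + h)*(-9 + b) = (-9 + b)*(-3/2 + h))
H(O, -11) - 55*T(-9, -11) = (-7 + ⅒) - 55*(27/2 - 9*(-9) - 3/2*(-11) - 11*(-9)) = -69/10 - 55*(27/2 + 81 + 33/2 + 99) = -69/10 - 55*210 = -69/10 - 11550 = -115569/10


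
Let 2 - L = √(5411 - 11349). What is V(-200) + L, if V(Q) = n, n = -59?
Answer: -57 - I*√5938 ≈ -57.0 - 77.058*I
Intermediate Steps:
V(Q) = -59
L = 2 - I*√5938 (L = 2 - √(5411 - 11349) = 2 - √(-5938) = 2 - I*√5938 ≈ 2.0 - 77.058*I)
V(-200) + L = -59 + (2 - I*√5938) = -57 - I*√5938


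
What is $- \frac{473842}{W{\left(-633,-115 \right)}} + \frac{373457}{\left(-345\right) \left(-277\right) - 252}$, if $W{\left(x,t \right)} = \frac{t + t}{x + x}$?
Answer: $- \frac{28588327564063}{10960995} \approx -2.6082 \cdot 10^{6}$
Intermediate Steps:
$W{\left(x,t \right)} = \frac{t}{x}$ ($W{\left(x,t \right)} = \frac{2 t}{2 x} = 2 t \frac{1}{2 x} = \frac{t}{x}$)
$- \frac{473842}{W{\left(-633,-115 \right)}} + \frac{373457}{\left(-345\right) \left(-277\right) - 252} = - \frac{473842}{\left(-115\right) \frac{1}{-633}} + \frac{373457}{\left(-345\right) \left(-277\right) - 252} = - \frac{473842}{\left(-115\right) \left(- \frac{1}{633}\right)} + \frac{373457}{95565 - 252} = - \frac{473842}{\frac{115}{633}} + \frac{373457}{95313} = \left(-473842\right) \frac{633}{115} + 373457 \cdot \frac{1}{95313} = - \frac{299941986}{115} + \frac{373457}{95313} = - \frac{28588327564063}{10960995}$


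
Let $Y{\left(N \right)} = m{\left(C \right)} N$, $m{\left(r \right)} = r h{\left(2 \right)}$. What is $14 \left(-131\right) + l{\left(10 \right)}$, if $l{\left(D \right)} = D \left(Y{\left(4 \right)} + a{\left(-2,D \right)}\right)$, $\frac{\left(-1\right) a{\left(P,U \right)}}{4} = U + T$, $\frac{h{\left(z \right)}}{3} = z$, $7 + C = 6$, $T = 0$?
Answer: $-2474$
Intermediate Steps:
$C = -1$ ($C = -7 + 6 = -1$)
$h{\left(z \right)} = 3 z$
$m{\left(r \right)} = 6 r$ ($m{\left(r \right)} = r 3 \cdot 2 = r 6 = 6 r$)
$a{\left(P,U \right)} = - 4 U$ ($a{\left(P,U \right)} = - 4 \left(U + 0\right) = - 4 U$)
$Y{\left(N \right)} = - 6 N$ ($Y{\left(N \right)} = 6 \left(-1\right) N = - 6 N$)
$l{\left(D \right)} = D \left(-24 - 4 D\right)$ ($l{\left(D \right)} = D \left(\left(-6\right) 4 - 4 D\right) = D \left(-24 - 4 D\right)$)
$14 \left(-131\right) + l{\left(10 \right)} = 14 \left(-131\right) - 40 \left(6 + 10\right) = -1834 - 40 \cdot 16 = -1834 - 640 = -2474$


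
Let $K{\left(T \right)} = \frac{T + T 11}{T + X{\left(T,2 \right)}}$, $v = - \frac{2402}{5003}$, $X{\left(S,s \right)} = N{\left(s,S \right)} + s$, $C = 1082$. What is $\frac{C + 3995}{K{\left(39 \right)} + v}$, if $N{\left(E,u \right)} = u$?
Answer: $\frac{508004620}{537311} \approx 945.46$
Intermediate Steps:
$X{\left(S,s \right)} = S + s$
$v = - \frac{2402}{5003}$ ($v = \left(-2402\right) \frac{1}{5003} = - \frac{2402}{5003} \approx -0.48011$)
$K{\left(T \right)} = \frac{12 T}{2 + 2 T}$ ($K{\left(T \right)} = \frac{T + T 11}{T + \left(T + 2\right)} = \frac{T + 11 T}{T + \left(2 + T\right)} = \frac{12 T}{2 + 2 T}$)
$\frac{C + 3995}{K{\left(39 \right)} + v} = \frac{1082 + 3995}{6 \cdot 39 \frac{1}{1 + 39} - \frac{2402}{5003}} = \frac{5077}{6 \cdot 39 \cdot \frac{1}{40} - \frac{2402}{5003}} = \frac{5077}{\frac{117}{20} - \frac{2402}{5003}} = \frac{5077}{\frac{537311}{100060}} = 5077 \cdot \frac{100060}{537311} = \frac{508004620}{537311}$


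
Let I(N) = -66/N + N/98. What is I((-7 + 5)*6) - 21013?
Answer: -2058747/98 ≈ -21008.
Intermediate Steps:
I(N) = -66/N + N/98 (I(N) = -66/N + N*(1/98) = -66/N + N/98)
I((-7 + 5)*6) - 21013 = (-66*1/(6*(-7 + 5)) + ((-7 + 5)*6)/98) - 21013 = (-66/((-2*6)) + (-2*6)/98) - 21013 = (-66/(-12) + (1/98)*(-12)) - 21013 = (-66*(-1/12) - 6/49) - 21013 = (11/2 - 6/49) - 21013 = 527/98 - 21013 = -2058747/98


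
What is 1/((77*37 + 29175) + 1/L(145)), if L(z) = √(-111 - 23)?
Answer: 4291216/137421901185 + I*√134/137421901185 ≈ 3.1227e-5 + 8.4236e-11*I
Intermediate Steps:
L(z) = I*√134 (L(z) = √(-134) = I*√134)
1/((77*37 + 29175) + 1/L(145)) = 1/((77*37 + 29175) + 1/(I*√134)) = 1/((2849 + 29175) - I*√134/134) = 1/(32024 - I*√134/134)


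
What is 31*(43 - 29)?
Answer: 434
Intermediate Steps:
31*(43 - 29) = 31*14 = 434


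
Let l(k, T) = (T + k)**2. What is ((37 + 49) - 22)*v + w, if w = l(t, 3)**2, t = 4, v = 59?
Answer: 6177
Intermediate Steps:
w = 2401 (w = ((3 + 4)**2)**2 = (7**2)**2 = 49**2 = 2401)
((37 + 49) - 22)*v + w = ((37 + 49) - 22)*59 + 2401 = (86 - 22)*59 + 2401 = 64*59 + 2401 = 3776 + 2401 = 6177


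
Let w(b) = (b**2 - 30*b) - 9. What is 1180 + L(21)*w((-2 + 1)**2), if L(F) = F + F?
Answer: -416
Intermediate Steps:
L(F) = 2*F
w(b) = -9 + b**2 - 30*b
1180 + L(21)*w((-2 + 1)**2) = 1180 + (2*21)*(-9 + ((-2 + 1)**2)**2 - 30*(-2 + 1)**2) = 1180 + 42*(-9 + ((-1)**2)**2 - 30*(-1)**2) = 1180 + 42*(-9 + 1**2 - 30*1) = 1180 + 42*(-9 + 1 - 30) = 1180 + 42*(-38) = 1180 - 1596 = -416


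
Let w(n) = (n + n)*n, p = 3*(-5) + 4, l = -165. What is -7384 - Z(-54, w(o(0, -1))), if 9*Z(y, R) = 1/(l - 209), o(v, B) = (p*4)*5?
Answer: -24854543/3366 ≈ -7384.0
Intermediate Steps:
p = -11 (p = -15 + 4 = -11)
o(v, B) = -220 (o(v, B) = -11*4*5 = -44*5 = -220)
w(n) = 2*n**2 (w(n) = (2*n)*n = 2*n**2)
Z(y, R) = -1/3366 (Z(y, R) = 1/(9*(-165 - 209)) = (1/9)/(-374) = (1/9)*(-1/374) = -1/3366)
-7384 - Z(-54, w(o(0, -1))) = -7384 - 1*(-1/3366) = -7384 + 1/3366 = -24854543/3366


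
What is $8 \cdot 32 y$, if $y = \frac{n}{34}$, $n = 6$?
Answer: $\frac{768}{17} \approx 45.176$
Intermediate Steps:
$y = \frac{3}{17}$ ($y = \frac{6}{34} = 6 \cdot \frac{1}{34} = \frac{3}{17} \approx 0.17647$)
$8 \cdot 32 y = 8 \cdot 32 \cdot \frac{3}{17} = 256 \cdot \frac{3}{17} = \frac{768}{17}$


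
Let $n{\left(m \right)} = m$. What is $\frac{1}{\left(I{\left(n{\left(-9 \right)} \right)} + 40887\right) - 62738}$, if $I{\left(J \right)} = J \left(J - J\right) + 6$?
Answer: $- \frac{1}{21845} \approx -4.5777 \cdot 10^{-5}$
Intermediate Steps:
$I{\left(J \right)} = 6$ ($I{\left(J \right)} = J 0 + 6 = 0 + 6 = 6$)
$\frac{1}{\left(I{\left(n{\left(-9 \right)} \right)} + 40887\right) - 62738} = \frac{1}{\left(6 + 40887\right) - 62738} = \frac{1}{40893 - 62738} = \frac{1}{-21845} = - \frac{1}{21845}$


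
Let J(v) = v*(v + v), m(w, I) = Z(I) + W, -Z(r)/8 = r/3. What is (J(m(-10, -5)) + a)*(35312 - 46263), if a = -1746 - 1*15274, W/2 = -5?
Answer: 1675283980/9 ≈ 1.8614e+8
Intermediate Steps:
W = -10 (W = 2*(-5) = -10)
Z(r) = -8*r/3
m(w, I) = -10 - 8*I/3 (m(w, I) = -8*I/3 - 10 = -10 - 8*I/3)
a = -17020 (a = -1746 - 15274 = -17020)
J(v) = 2*v² (J(v) = v*(2*v) = 2*v²)
(J(m(-10, -5)) + a)*(35312 - 46263) = (2*(-10 - 8/3*(-5))² - 17020)*(35312 - 46263) = (2*(-10 + 40/3)² - 17020)*(-10951) = (2*(10/3)² - 17020)*(-10951) = (2*(100/9) - 17020)*(-10951) = (200/9 - 17020)*(-10951) = -152980/9*(-10951) = 1675283980/9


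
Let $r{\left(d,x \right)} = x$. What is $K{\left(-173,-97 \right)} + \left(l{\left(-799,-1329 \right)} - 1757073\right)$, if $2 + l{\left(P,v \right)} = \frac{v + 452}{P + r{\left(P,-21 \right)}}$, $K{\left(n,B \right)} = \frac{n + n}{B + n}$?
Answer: $- \frac{38901588449}{22140} \approx -1.7571 \cdot 10^{6}$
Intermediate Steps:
$K{\left(n,B \right)} = \frac{2 n}{B + n}$
$l{\left(P,v \right)} = -2 + \frac{452 + v}{-21 + P}$ ($l{\left(P,v \right)} = -2 + \frac{v + 452}{P - 21} = -2 + \frac{452 + v}{-21 + P}$)
$K{\left(-173,-97 \right)} + \left(l{\left(-799,-1329 \right)} - 1757073\right) = 2 \left(-173\right) \frac{1}{-97 - 173} - \left(1757073 - \frac{494 - 1329 - -1598}{-21 - 799}\right) = 2 \left(-173\right) \frac{1}{-270} - \left(1757073 - \frac{494 - 1329 + 1598}{-820}\right) = 2 \left(-173\right) \left(- \frac{1}{270}\right) - \frac{1440800623}{820} = \frac{173}{135} - \frac{1440800623}{820} = - \frac{38901588449}{22140}$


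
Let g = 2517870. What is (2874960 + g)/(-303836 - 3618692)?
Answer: -2696415/1961264 ≈ -1.3748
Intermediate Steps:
(2874960 + g)/(-303836 - 3618692) = (2874960 + 2517870)/(-303836 - 3618692) = 5392830/(-3922528) = 5392830*(-1/3922528) = -2696415/1961264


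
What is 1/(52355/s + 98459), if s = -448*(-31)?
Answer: 13888/1367450947 ≈ 1.0156e-5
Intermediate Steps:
s = 13888
1/(52355/s + 98459) = 1/(52355/13888 + 98459) = 1/(1367450947/13888) = 13888/1367450947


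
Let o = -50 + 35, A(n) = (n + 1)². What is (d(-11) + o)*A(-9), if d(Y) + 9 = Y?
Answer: -2240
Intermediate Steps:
d(Y) = -9 + Y
A(n) = (1 + n)²
o = -15
(d(-11) + o)*A(-9) = ((-9 - 11) - 15)*(1 - 9)² = (-20 - 15)*(-8)² = -35*64 = -2240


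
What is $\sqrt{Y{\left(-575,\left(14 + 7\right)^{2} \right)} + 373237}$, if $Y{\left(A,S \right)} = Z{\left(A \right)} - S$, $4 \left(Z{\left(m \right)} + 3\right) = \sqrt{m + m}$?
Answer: $\frac{\sqrt{1491172 + 5 i \sqrt{46}}}{2} \approx 610.57 + 0.0069426 i$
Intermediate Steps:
$Z{\left(m \right)} = -3 + \frac{\sqrt{2} \sqrt{m}}{4}$ ($Z{\left(m \right)} = -3 + \frac{\sqrt{m + m}}{4} = -3 + \frac{\sqrt{2 m}}{4} = -3 + \frac{\sqrt{2} \sqrt{m}}{4}$)
$Y{\left(A,S \right)} = -3 - S + \frac{\sqrt{2} \sqrt{A}}{4}$ ($Y{\left(A,S \right)} = \left(-3 + \frac{\sqrt{2} \sqrt{A}}{4}\right) - S = -3 - S + \frac{\sqrt{2} \sqrt{A}}{4}$)
$\sqrt{Y{\left(-575,\left(14 + 7\right)^{2} \right)} + 373237} = \sqrt{\left(-3 - \left(14 + 7\right)^{2} + \frac{\sqrt{2} \sqrt{-575}}{4}\right) + 373237} = \sqrt{\left(-3 - 21^{2} + \frac{\sqrt{2} \cdot 5 i \sqrt{23}}{4}\right) + 373237} = \sqrt{\left(-3 - 441 + \frac{5 i \sqrt{46}}{4}\right) + 373237} = \sqrt{\left(-444 + \frac{5 i \sqrt{46}}{4}\right) + 373237} = \sqrt{372793 + \frac{5 i \sqrt{46}}{4}}$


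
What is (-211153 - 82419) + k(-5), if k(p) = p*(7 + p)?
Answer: -293582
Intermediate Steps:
(-211153 - 82419) + k(-5) = (-211153 - 82419) - 5*(7 - 5) = -293572 - 5*2 = -293572 - 10 = -293582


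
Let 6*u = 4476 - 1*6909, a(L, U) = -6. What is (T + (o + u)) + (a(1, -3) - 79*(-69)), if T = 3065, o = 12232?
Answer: 40673/2 ≈ 20337.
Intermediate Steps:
u = -811/2 (u = (4476 - 1*6909)/6 = (4476 - 6909)/6 = (⅙)*(-2433) = -811/2 ≈ -405.50)
(T + (o + u)) + (a(1, -3) - 79*(-69)) = (3065 + (12232 - 811/2)) + (-6 - 79*(-69)) = (3065 + 23653/2) + (-6 + 5451) = 29783/2 + 5445 = 40673/2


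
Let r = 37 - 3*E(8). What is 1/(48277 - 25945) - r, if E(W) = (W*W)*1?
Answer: 3461461/22332 ≈ 155.00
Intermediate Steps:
E(W) = W² (E(W) = W²*1 = W²)
r = -155 (r = 37 - 3*8² = 37 - 3*64 = 37 - 192 = -155)
1/(48277 - 25945) - r = 1/(48277 - 25945) - 1*(-155) = 1/22332 + 155 = 3461461/22332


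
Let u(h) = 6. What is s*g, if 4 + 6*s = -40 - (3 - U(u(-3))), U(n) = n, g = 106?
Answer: -2173/3 ≈ -724.33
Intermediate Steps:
s = -41/6 (s = -2/3 + (-40 - (3 - 1*6))/6 = -2/3 + (-40 - (3 - 6))/6 = -2/3 + (-40 - 1*(-3))/6 = -2/3 + (-40 + 3)/6 = -2/3 + (1/6)*(-37) = -2/3 - 37/6 = -41/6 ≈ -6.8333)
s*g = -41/6*106 = -2173/3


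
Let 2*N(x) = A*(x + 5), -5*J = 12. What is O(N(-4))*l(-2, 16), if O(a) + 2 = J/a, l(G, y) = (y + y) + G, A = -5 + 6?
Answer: -204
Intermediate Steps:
J = -12/5 (J = -1/5*12 = -12/5 ≈ -2.4000)
A = 1
N(x) = 5/2 + x/2 (N(x) = (1*(x + 5))/2 = (1*(5 + x))/2 = (5 + x)/2 = 5/2 + x/2)
l(G, y) = G + 2*y (l(G, y) = 2*y + G = G + 2*y)
O(a) = -2 - 12/(5*a)
O(N(-4))*l(-2, 16) = (-2 - 12/(5*(5/2 + (1/2)*(-4))))*(-2 + 2*16) = (-2 - 12/(5*(5/2 - 2)))*(-2 + 32) = (-2 - 12/(5*1/2))*30 = (-2 - 12/5*2)*30 = (-2 - 24/5)*30 = -34/5*30 = -204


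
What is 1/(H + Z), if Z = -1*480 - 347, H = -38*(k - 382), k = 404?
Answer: -1/1663 ≈ -0.00060132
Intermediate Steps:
H = -836 (H = -38*(404 - 382) = -38*22 = -836)
Z = -827 (Z = -480 - 347 = -827)
1/(H + Z) = 1/(-836 - 827) = 1/(-1663) = -1/1663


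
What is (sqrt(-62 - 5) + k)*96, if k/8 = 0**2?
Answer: 96*I*sqrt(67) ≈ 785.79*I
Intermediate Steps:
k = 0 (k = 8*0**2 = 8*0 = 0)
(sqrt(-62 - 5) + k)*96 = (sqrt(-62 - 5) + 0)*96 = (sqrt(-67) + 0)*96 = (I*sqrt(67) + 0)*96 = (I*sqrt(67))*96 = 96*I*sqrt(67)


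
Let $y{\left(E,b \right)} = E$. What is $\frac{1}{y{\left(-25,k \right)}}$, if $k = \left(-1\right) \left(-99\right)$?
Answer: $- \frac{1}{25} \approx -0.04$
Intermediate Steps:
$k = 99$
$\frac{1}{y{\left(-25,k \right)}} = \frac{1}{-25} = - \frac{1}{25}$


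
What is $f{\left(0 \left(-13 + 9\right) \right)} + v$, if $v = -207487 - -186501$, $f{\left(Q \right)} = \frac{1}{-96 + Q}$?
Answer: $- \frac{2014657}{96} \approx -20986.0$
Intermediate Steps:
$v = -20986$ ($v = -207487 + 186501 = -20986$)
$f{\left(0 \left(-13 + 9\right) \right)} + v = \frac{1}{-96 + 0 \left(-13 + 9\right)} - 20986 = \frac{1}{-96 + 0 \left(-4\right)} - 20986 = \frac{1}{-96 + 0} - 20986 = \frac{1}{-96} - 20986 = - \frac{1}{96} - 20986 = - \frac{2014657}{96}$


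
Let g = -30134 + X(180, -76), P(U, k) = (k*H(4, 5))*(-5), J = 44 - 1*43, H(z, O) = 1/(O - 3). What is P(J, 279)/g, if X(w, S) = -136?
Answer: 93/4036 ≈ 0.023043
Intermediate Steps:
H(z, O) = 1/(-3 + O)
J = 1 (J = 44 - 43 = 1)
P(U, k) = -5*k/2 (P(U, k) = (k/(-3 + 5))*(-5) = (k/2)*(-5) = -5*k/2)
g = -30270 (g = -30134 - 136 = -30270)
P(J, 279)/g = -5/2*279/(-30270) = -1395/2*(-1/30270) = 93/4036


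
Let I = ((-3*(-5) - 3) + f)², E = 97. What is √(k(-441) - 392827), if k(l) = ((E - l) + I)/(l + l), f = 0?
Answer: 2*I*√43309262/21 ≈ 626.76*I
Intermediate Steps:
I = 144 (I = ((-3*(-5) - 3) + 0)² = ((15 - 3) + 0)² = (12 + 0)² = 12² = 144)
k(l) = (241 - l)/(2*l) (k(l) = ((97 - l) + 144)/(l + l) = (241 - l)/((2*l)) = (241 - l)*(1/(2*l)) = (241 - l)/(2*l))
√(k(-441) - 392827) = √((½)*(241 - 1*(-441))/(-441) - 392827) = √((½)*(-1/441)*(241 + 441) - 392827) = √((½)*(-1/441)*682 - 392827) = √(-341/441 - 392827) = √(-173237048/441) = 2*I*√43309262/21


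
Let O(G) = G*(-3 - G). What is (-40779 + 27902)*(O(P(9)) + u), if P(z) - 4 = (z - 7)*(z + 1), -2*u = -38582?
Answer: -240065911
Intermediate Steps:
u = 19291 (u = -1/2*(-38582) = 19291)
P(z) = 4 + (1 + z)*(-7 + z) (P(z) = 4 + (z - 7)*(z + 1) = 4 + (-7 + z)*(1 + z) = 4 + (1 + z)*(-7 + z))
(-40779 + 27902)*(O(P(9)) + u) = (-40779 + 27902)*(-(-3 + 9**2 - 6*9)*(3 + (-3 + 9**2 - 6*9)) + 19291) = -12877*(-(-3 + 81 - 54)*(3 + (-3 + 81 - 54)) + 19291) = -12877*(-1*24*(3 + 24) + 19291) = -12877*(-1*24*27 + 19291) = -12877*(-648 + 19291) = -12877*18643 = -240065911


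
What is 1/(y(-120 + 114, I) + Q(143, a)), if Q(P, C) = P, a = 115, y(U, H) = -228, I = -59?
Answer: -1/85 ≈ -0.011765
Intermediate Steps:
1/(y(-120 + 114, I) + Q(143, a)) = 1/(-228 + 143) = 1/(-85) = -1/85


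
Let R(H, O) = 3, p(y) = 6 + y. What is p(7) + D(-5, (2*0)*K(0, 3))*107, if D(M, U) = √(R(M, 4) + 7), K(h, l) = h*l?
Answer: 13 + 107*√10 ≈ 351.36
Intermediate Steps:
D(M, U) = √10 (D(M, U) = √(3 + 7) = √10)
p(7) + D(-5, (2*0)*K(0, 3))*107 = (6 + 7) + √10*107 = 13 + 107*√10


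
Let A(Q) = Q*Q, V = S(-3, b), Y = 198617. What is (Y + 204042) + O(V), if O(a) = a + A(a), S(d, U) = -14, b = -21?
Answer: 402841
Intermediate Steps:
V = -14
A(Q) = Q²
O(a) = a + a²
(Y + 204042) + O(V) = (198617 + 204042) - 14*(1 - 14) = 402659 - 14*(-13) = 402659 + 182 = 402841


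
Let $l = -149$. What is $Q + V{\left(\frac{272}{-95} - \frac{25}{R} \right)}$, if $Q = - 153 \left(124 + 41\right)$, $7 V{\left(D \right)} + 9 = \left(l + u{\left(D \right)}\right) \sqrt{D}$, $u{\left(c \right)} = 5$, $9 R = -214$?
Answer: $- \frac{176724}{7} - \frac{72 i \sqrt{748814890}}{71155} \approx -25246.0 - 27.689 i$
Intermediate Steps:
$R = - \frac{214}{9}$ ($R = \frac{1}{9} \left(-214\right) = - \frac{214}{9} \approx -23.778$)
$V{\left(D \right)} = - \frac{9}{7} - \frac{144 \sqrt{D}}{7}$ ($V{\left(D \right)} = - \frac{9}{7} + \frac{\left(-149 + 5\right) \sqrt{D}}{7} = - \frac{9}{7} + \frac{\left(-144\right) \sqrt{D}}{7} = - \frac{9}{7} - \frac{144 \sqrt{D}}{7}$)
$Q = -25245$ ($Q = \left(-153\right) 165 = -25245$)
$Q + V{\left(\frac{272}{-95} - \frac{25}{R} \right)} = -25245 - \left(\frac{9}{7} + \frac{144 \sqrt{\frac{272}{-95} - \frac{25}{- \frac{214}{9}}}}{7}\right) = -25245 - \left(\frac{9}{7} + \frac{144 \sqrt{272 \left(- \frac{1}{95}\right) - - \frac{225}{214}}}{7}\right) = -25245 - \left(\frac{9}{7} + \frac{144 \sqrt{- \frac{272}{95} + \frac{225}{214}}}{7}\right) = -25245 - \left(\frac{9}{7} + \frac{144 \sqrt{- \frac{36833}{20330}}}{7}\right) = -25245 - \left(\frac{9}{7} + \frac{144 \frac{i \sqrt{748814890}}{20330}}{7}\right) = -25245 - \left(\frac{9}{7} + \frac{72 i \sqrt{748814890}}{71155}\right) = - \frac{176724}{7} - \frac{72 i \sqrt{748814890}}{71155}$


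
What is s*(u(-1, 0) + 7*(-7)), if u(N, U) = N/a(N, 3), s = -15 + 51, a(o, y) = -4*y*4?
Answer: -7053/4 ≈ -1763.3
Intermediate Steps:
a(o, y) = -16*y
s = 36
u(N, U) = -N/48 (u(N, U) = N/((-16*3)) = N/(-48) = N*(-1/48) = -N/48)
s*(u(-1, 0) + 7*(-7)) = 36*(-1/48*(-1) + 7*(-7)) = 36*(1/48 - 49) = 36*(-2351/48) = -7053/4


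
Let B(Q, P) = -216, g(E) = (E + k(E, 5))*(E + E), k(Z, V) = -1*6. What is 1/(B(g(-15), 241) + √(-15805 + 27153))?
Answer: -54/8827 - √2837/17654 ≈ -0.0091347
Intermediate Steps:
k(Z, V) = -6
g(E) = 2*E*(-6 + E) (g(E) = (E - 6)*(E + E) = (-6 + E)*(2*E) = 2*E*(-6 + E))
1/(B(g(-15), 241) + √(-15805 + 27153)) = 1/(-216 + √(-15805 + 27153)) = 1/(-216 + √11348) = 1/(-216 + 2*√2837)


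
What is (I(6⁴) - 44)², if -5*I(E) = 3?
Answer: 49729/25 ≈ 1989.2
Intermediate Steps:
I(E) = -⅗ (I(E) = -⅕*3 = -⅗)
(I(6⁴) - 44)² = (-⅗ - 44)² = (-223/5)² = 49729/25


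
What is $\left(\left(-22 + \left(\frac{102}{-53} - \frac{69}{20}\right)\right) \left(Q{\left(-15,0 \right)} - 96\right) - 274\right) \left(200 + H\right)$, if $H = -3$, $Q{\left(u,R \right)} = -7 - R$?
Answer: $\frac{531567267}{1060} \approx 5.0148 \cdot 10^{5}$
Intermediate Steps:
$\left(\left(-22 + \left(\frac{102}{-53} - \frac{69}{20}\right)\right) \left(Q{\left(-15,0 \right)} - 96\right) - 274\right) \left(200 + H\right) = \left(\left(-22 + \left(\frac{102}{-53} - \frac{69}{20}\right)\right) \left(\left(-7 - 0\right) - 96\right) - 274\right) \left(200 - 3\right) = \left(\left(-22 + \left(102 \left(- \frac{1}{53}\right) - \frac{69}{20}\right)\right) \left(\left(-7 + 0\right) - 96\right) - 274\right) 197 = \left(\left(-22 - \frac{5697}{1060}\right) \left(-7 - 96\right) - 274\right) 197 = \left(\left(-22 - \frac{5697}{1060}\right) \left(-103\right) - 274\right) 197 = \left(\left(- \frac{29017}{1060}\right) \left(-103\right) - 274\right) 197 = \left(\frac{2988751}{1060} - 274\right) 197 = \frac{2698311}{1060} \cdot 197 = \frac{531567267}{1060}$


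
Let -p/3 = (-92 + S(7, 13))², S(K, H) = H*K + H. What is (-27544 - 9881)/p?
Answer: 12475/144 ≈ 86.632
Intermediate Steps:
S(K, H) = H + H*K
p = -432 (p = -3*(-92 + 13*(1 + 7))² = -3*(-92 + 13*8)² = -3*(-92 + 104)² = -3*12² = -3*144 = -432)
(-27544 - 9881)/p = (-27544 - 9881)/(-432) = -37425*(-1/432) = 12475/144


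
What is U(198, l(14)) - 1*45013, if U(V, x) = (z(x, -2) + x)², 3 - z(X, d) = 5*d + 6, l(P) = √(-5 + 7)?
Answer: -44962 + 14*√2 ≈ -44942.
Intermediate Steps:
l(P) = √2
z(X, d) = -3 - 5*d (z(X, d) = 3 - (5*d + 6) = 3 - (6 + 5*d) = 3 + (-6 - 5*d) = -3 - 5*d)
U(V, x) = (7 + x)² (U(V, x) = ((-3 - 5*(-2)) + x)² = ((-3 + 10) + x)² = (7 + x)²)
U(198, l(14)) - 1*45013 = (7 + √2)² - 1*45013 = (7 + √2)² - 45013 = -45013 + (7 + √2)²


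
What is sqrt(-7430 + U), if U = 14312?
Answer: sqrt(6882) ≈ 82.958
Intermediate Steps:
sqrt(-7430 + U) = sqrt(-7430 + 14312) = sqrt(6882)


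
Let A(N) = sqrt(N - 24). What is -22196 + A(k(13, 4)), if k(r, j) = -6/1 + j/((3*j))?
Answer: -22196 + I*sqrt(267)/3 ≈ -22196.0 + 5.4467*I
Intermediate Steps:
k(r, j) = -17/3 (k(r, j) = -6*1 + j*(1/(3*j)) = -6 + 1/3 = -17/3)
A(N) = sqrt(-24 + N)
-22196 + A(k(13, 4)) = -22196 + sqrt(-24 - 17/3) = -22196 + sqrt(-89/3) = -22196 + I*sqrt(267)/3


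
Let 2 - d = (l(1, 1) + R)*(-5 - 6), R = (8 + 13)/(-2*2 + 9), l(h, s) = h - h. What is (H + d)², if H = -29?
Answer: 9216/25 ≈ 368.64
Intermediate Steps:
l(h, s) = 0
R = 21/5 (R = 21/(-4 + 9) = 21/5 ≈ 4.2000)
d = 241/5 (d = 2 - (0 + 21/5)*(-5 - 6) = 2 - 21*(-11)/5 = 2 - 1*(-231/5) = 2 + 231/5 = 241/5 ≈ 48.200)
(H + d)² = (-29 + 241/5)² = (96/5)² = 9216/25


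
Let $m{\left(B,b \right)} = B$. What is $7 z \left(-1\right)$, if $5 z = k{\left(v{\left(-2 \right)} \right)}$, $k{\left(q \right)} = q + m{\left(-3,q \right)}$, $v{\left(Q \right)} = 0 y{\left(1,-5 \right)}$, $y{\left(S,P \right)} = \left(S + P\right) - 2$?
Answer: $\frac{21}{5} \approx 4.2$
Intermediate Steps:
$y{\left(S,P \right)} = -2 + P + S$ ($y{\left(S,P \right)} = \left(P + S\right) - 2 = -2 + P + S$)
$v{\left(Q \right)} = 0$ ($v{\left(Q \right)} = 0 \left(-2 - 5 + 1\right) = 0 \left(-6\right) = 0$)
$k{\left(q \right)} = -3 + q$ ($k{\left(q \right)} = q - 3 = -3 + q$)
$z = - \frac{3}{5}$ ($z = \frac{-3 + 0}{5} = \frac{1}{5} \left(-3\right) = - \frac{3}{5} \approx -0.6$)
$7 z \left(-1\right) = 7 \left(- \frac{3}{5}\right) \left(-1\right) = \left(- \frac{21}{5}\right) \left(-1\right) = \frac{21}{5}$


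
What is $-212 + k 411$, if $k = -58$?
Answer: $-24050$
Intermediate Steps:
$-212 + k 411 = -212 - 23838 = -24050$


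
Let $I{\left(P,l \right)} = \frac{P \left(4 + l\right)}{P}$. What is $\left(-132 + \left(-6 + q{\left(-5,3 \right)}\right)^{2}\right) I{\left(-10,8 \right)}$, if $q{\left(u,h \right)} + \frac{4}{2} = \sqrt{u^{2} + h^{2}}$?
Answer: $-408 - 192 \sqrt{34} \approx -1527.5$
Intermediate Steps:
$I{\left(P,l \right)} = 4 + l$
$q{\left(u,h \right)} = -2 + \sqrt{h^{2} + u^{2}}$ ($q{\left(u,h \right)} = -2 + \sqrt{u^{2} + h^{2}} = -2 + \sqrt{h^{2} + u^{2}}$)
$\left(-132 + \left(-6 + q{\left(-5,3 \right)}\right)^{2}\right) I{\left(-10,8 \right)} = \left(-132 + \left(-6 - \left(2 - \sqrt{3^{2} + \left(-5\right)^{2}}\right)\right)^{2}\right) \left(4 + 8\right) = \left(-132 + \left(-6 - \left(2 - \sqrt{9 + 25}\right)\right)^{2}\right) 12 = \left(-132 + \left(-6 - \left(2 - \sqrt{34}\right)\right)^{2}\right) 12 = \left(-132 + \left(-8 + \sqrt{34}\right)^{2}\right) 12 = -1584 + 12 \left(-8 + \sqrt{34}\right)^{2}$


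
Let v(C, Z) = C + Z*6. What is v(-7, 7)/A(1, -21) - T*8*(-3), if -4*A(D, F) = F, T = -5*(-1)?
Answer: 380/3 ≈ 126.67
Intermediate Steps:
T = 5
A(D, F) = -F/4
v(C, Z) = C + 6*Z
v(-7, 7)/A(1, -21) - T*8*(-3) = (-7 + 6*7)/((-¼*(-21))) - 5*8*(-3) = (-7 + 42)/(21/4) - 40*(-3) = 35*(4/21) - 1*(-120) = 20/3 + 120 = 380/3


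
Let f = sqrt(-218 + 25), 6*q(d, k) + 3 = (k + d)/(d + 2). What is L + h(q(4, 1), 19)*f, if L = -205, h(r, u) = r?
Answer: -205 - 13*I*sqrt(193)/36 ≈ -205.0 - 5.0167*I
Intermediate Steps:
q(d, k) = -1/2 + (d + k)/(6*(2 + d)) (q(d, k) = -1/2 + ((k + d)/(d + 2))/6 = -1/2 + ((d + k)/(2 + d))/6 = -1/2 + (d + k)/(6*(2 + d)))
f = I*sqrt(193) (f = sqrt(-193) = I*sqrt(193) ≈ 13.892*I)
L + h(q(4, 1), 19)*f = -205 + ((-6 + 1 - 2*4)/(6*(2 + 4)))*(I*sqrt(193)) = -205 + ((1/6)*(-6 + 1 - 8)/6)*(I*sqrt(193)) = -205 + ((1/6)*(1/6)*(-13))*(I*sqrt(193)) = -205 - 13*I*sqrt(193)/36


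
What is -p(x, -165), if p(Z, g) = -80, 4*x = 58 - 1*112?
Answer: 80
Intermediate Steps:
x = -27/2 (x = (58 - 1*112)/4 = (58 - 112)/4 = (¼)*(-54) = -27/2 ≈ -13.500)
-p(x, -165) = -1*(-80) = 80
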